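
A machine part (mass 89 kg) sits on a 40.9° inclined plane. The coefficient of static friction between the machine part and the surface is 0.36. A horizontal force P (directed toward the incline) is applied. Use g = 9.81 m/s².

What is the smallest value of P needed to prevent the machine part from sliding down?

P_min ≈ 337 N

The machine part tends to slide down (tan θ > μ_s), so at the point of impending slip friction acts up-slope at its limit: f = μ_s N.
Perpendicular to the incline: N = m g cos θ + P sin θ.
Along the incline: P cos θ + μ_s N = m g sin θ, i.e. P cos θ + μ_s (m g cos θ + P sin θ) = m g sin θ.
Solving, P (cos θ + μ_s sin θ) = m g (sin θ − μ_s cos θ), so P = 873×0.3826/0.9916 = 337 N.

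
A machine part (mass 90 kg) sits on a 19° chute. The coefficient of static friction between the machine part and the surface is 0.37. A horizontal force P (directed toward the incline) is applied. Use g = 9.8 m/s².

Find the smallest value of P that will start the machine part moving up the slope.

At impending motion up the slope, friction acts down-slope at its limit: f = μ_s N.
Perpendicular to the incline: N = m g cos θ + P sin θ.
Along the incline: P cos θ = m g sin θ + μ_s N = m g sin θ + μ_s (m g cos θ + P sin θ).
Solving, P (cos θ − μ_s sin θ) = m g (sin θ + μ_s cos θ), so P = 90×9.8×(sin 19° + 0.37 cos 19°)/(cos 19° − 0.37 sin 19°) = 882×0.6754/0.8251 = 722 N.

P ≈ 722 N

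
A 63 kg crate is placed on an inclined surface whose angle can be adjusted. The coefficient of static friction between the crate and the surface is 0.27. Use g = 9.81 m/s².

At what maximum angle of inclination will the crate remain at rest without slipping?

At the slip threshold, m g sin θ = μ_s · m g cos θ, so tan θ = μ_s.
θ_max = arctan(0.27) = 15.1°.

θ_max ≈ 15.1°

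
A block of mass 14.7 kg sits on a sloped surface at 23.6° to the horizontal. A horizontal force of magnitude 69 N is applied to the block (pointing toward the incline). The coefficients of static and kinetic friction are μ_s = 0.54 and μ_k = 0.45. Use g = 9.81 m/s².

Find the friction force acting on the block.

f ≈ 5.5 N (down the incline)

The horizontal push has a component P sin θ into the surface, so N = m g cos θ + P sin θ = 132.1 + 27.62 = 159.8 N.
Along the incline, the net driving force (taking up-slope positive) is P cos θ − m g sin θ = 63.23 − 57.73 = 5.496 N, so equilibrium requires friction f = -5.496 N (down-slope).
Maximum static friction: μ_s N = 0.54 × 159.8 = 86.28 N.
|f_req| = 5.496 ≤ 86.28 N → the block is in equilibrium; friction equals the required value.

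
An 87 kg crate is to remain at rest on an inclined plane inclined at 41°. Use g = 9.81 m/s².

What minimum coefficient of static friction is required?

μ_s,min ≈ 0.869

At the slip threshold m g sin θ = μ_s m g cos θ, so μ_s,min = tan θ.
μ_s,min = tan 41° = 0.869.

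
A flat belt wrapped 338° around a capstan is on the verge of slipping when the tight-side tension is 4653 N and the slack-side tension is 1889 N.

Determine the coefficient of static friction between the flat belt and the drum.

μ ≈ 0.153

T₂/T₁ = e^{μβ} → μ = ln(T₂/T₁)/β.
β = 338° = 5.899 rad.
μ = ln(4653/1889)/5.899 = ln(2.463)/5.899 = 0.153.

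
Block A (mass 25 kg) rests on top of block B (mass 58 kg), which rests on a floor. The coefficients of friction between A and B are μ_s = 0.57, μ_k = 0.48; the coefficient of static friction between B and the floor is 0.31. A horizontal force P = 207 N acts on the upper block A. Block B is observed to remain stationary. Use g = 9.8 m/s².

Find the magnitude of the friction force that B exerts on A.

Between the blocks, N₁ = m_A g = 245 N.
Maximum static friction on A from B: μ_s N₁ = 0.57×245 = 139.7 N.
P = 207 N exceeds that limit, so A slips over B and the interface friction becomes kinetic: f₁ = μ_k N₁ = 0.48×245 = 118 N.
B experiences an equal 118 N forward from A (third law). B is in equilibrium, so the floor supplies f₂ = 118 N of static friction (limit μ_s(m_A+m_B)g = 252.2 N, not exceeded).

f ≈ 118 N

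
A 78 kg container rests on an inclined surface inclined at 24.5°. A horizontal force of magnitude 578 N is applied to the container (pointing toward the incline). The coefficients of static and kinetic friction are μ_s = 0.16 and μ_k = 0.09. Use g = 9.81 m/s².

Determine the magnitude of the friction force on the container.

f ≈ 84.2 N (down the incline)

Resolve perpendicular to the incline: N = m g cos θ + P sin θ = 78×9.81×cos 24.5° + 578×sin 24.5° = 936 N.
Along the incline, the net driving force (taking up-slope positive) is P cos θ − m g sin θ = 526 − 317.3 = 208.6 N, so equilibrium requires friction f = -208.6 N (down-slope).
The limit of static friction is μ_s N = 149.8 N.
The required 208.6 N exceeds the static limit, so the container slides up-slope and f = μ_k N = 0.09×936 = 84.2 N.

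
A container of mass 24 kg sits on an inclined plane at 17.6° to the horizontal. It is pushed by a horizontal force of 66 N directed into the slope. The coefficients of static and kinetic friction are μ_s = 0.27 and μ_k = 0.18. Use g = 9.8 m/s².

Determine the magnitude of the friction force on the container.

Normal direction: N = m g cos θ + P sin θ = 244.1 N.
Along the incline, the net driving force (taking up-slope positive) is P cos θ − m g sin θ = 62.91 − 71.12 = -8.207 N, so equilibrium requires friction f = 8.207 N (up-slope).
Maximum static friction: μ_s N = 0.27 × 244.1 = 65.92 N.
Since 8.207 N is within the 65.92 N limit, the container stays put and friction is exactly 8.21 N.

f ≈ 8.21 N (up the incline)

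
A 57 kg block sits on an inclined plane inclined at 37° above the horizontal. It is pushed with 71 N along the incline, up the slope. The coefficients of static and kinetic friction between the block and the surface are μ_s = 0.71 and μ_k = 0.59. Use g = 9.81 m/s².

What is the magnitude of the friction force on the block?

The normal reaction is N = m g cos θ = 446.6 N.
Parallel to the incline, ΣF = 0 gives f = m g sin θ − P = 336.5 − 71 = 265.5 N (up-slope positive).
Static friction can supply at most μ_s N = 317.1 N.
Since |265.5| ≤ 317.1 N, no slip — friction simply equals what equilibrium demands.

f ≈ 266 N (up the incline)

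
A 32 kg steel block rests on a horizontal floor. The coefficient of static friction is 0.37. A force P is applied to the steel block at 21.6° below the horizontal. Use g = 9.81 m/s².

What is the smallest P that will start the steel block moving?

P ≈ 146 N

N = m g + P sin α (the push presses the steel block into the horizontal floor).
At impending slip, P cos α = μ_s N = μ_s (m g + P sin α).
Solving: P (cos α − μ_s sin α) = μ_s m g → P = 0.37×314/(cos 21.6° − 0.37 sin 21.6°) = 116/0.7936 = 146 N.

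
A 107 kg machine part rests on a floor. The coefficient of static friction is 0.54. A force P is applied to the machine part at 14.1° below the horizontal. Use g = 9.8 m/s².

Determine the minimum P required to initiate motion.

N = m g + P sin α (the push presses the machine part into the floor).
At impending slip, P cos α = μ_s N = μ_s (m g + P sin α).
Solving: P (cos α − μ_s sin α) = μ_s m g → P = 0.54×1050/(cos 14.1° − 0.54 sin 14.1°) = 566/0.8383 = 675 N.

P ≈ 675 N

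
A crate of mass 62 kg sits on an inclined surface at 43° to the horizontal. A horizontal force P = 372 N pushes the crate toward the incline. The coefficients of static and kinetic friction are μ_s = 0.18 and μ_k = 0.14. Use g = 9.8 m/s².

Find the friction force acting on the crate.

f ≈ 97.7 N (up the incline)

The horizontal push has a component P sin θ into the surface, so N = m g cos θ + P sin θ = 444.4 + 253.7 = 698.1 N.
Parallel to the incline: P cos θ − m g sin θ = 272.1 − 414.4 = -142.3 N; the friction needed to balance this is 142.3 N acting up the slope.
Maximum static friction: μ_s N = 0.18 × 698.1 = 125.7 N.
The required 142.3 N exceeds the static limit, so the crate slides down-slope and f = μ_k N = 0.14×698.1 = 97.7 N.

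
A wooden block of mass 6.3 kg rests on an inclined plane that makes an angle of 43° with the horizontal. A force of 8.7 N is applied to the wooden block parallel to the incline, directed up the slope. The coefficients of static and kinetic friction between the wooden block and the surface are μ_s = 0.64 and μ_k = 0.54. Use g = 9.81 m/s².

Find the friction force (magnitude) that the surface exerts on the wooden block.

f ≈ 24.4 N (up the incline)

Perpendicular to the surface, N = m g cos θ = 6.3·9.81·cos 43° = 45.2 N.
Parallel to the incline, ΣF = 0 gives f = m g sin θ − P = 42.15 − 8.7 = 33.45 N (up-slope positive).
Static friction can supply at most μ_s N = 28.93 N.
|33.45| exceeds 28.93 N, so the wooden block slips down-slope; friction is kinetic, f = μ_k N = 0.54×45.2 = 24.4 N.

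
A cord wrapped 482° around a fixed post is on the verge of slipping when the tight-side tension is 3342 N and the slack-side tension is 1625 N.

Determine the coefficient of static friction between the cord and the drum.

T₂/T₁ = e^{μβ} → μ = ln(T₂/T₁)/β.
β = 482° = 8.412 rad.
μ = ln(3342/1625)/8.412 = ln(2.057)/8.412 = 0.0857.

μ ≈ 0.0857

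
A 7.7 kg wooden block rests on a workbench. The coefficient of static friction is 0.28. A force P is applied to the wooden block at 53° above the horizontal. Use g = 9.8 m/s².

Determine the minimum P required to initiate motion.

N = m g − P sin α (the pull lifts the wooden block).
At impending slip, P cos α = μ_s N = μ_s (m g − P sin α).
Solving: P (cos α + μ_s sin α) = μ_s m g → P = 0.28×75.5/(cos 53° + 0.28 sin 53°) = 21.1/0.8254 = 25.6 N.

P ≈ 25.6 N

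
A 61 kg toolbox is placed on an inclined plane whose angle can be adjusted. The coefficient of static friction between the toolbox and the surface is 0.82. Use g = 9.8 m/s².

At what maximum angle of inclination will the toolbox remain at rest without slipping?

At the slip threshold, m g sin θ = μ_s · m g cos θ, so tan θ = μ_s.
θ_max = arctan(0.82) = 39.4°.

θ_max ≈ 39.4°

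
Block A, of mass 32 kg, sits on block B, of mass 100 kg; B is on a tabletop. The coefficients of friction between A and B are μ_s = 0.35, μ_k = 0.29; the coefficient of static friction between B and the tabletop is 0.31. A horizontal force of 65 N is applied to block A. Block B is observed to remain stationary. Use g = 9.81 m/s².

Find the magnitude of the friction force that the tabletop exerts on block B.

f ≈ 65 N

Between the blocks, N₁ = m_A g = 313.9 N.
So the A–B interface can sustain at most μ_s N₁ = 109.9 N of static friction.
P = 65 N is within that limit, so A and B move together (both at rest); the A–B friction is simply f₁ = P = 65 N.
By Newton's third law B feels 65 N forward from A. With B stationary, the floor's static friction on B balances it: f₂ = 65 N (well within μ_s(m_A+m_B)g = 401.4 N).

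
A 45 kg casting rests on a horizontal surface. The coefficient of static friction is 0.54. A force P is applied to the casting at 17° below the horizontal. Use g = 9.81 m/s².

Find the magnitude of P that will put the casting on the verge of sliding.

P ≈ 299 N

N = m g + P sin α (the push presses the casting into the horizontal surface).
At impending slip, P cos α = μ_s N = μ_s (m g + P sin α).
Solving: P (cos α − μ_s sin α) = μ_s m g → P = 0.54×441/(cos 17° − 0.54 sin 17°) = 238/0.7984 = 299 N.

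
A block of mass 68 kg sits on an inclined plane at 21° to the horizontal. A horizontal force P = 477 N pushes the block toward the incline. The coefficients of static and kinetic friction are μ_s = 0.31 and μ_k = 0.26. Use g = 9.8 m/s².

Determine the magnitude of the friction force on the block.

Resolve perpendicular to the incline: N = m g cos θ + P sin θ = 68×9.8×cos 21° + 477×sin 21° = 793.1 N.
Along the incline, the net driving force (taking up-slope positive) is P cos θ − m g sin θ = 445.3 − 238.8 = 206.5 N, so equilibrium requires friction f = -206.5 N (down-slope).
The limit of static friction is μ_s N = 245.9 N.
|f_req| = 206.5 ≤ 245.9 N → the block is in equilibrium; friction equals the required value.

f ≈ 207 N (down the incline)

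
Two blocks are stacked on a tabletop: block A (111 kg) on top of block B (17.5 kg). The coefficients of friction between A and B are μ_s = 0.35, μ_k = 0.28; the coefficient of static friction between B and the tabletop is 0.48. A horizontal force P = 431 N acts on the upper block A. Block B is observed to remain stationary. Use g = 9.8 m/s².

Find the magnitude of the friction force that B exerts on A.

f ≈ 305 N

The normal force B exerts on A is simply A's weight, N₁ = 1088 N.
So the A–B interface can sustain at most μ_s N₁ = 380.7 N of static friction.
P = 431 N exceeds that limit, so A slips over B and the interface friction becomes kinetic: f₁ = μ_k N₁ = 0.28×1088 = 305 N.
By Newton's third law B feels 305 N forward from A. With B stationary, the floor's static friction on B balances it: f₂ = 305 N (well within μ_s(m_A+m_B)g = 604.5 N).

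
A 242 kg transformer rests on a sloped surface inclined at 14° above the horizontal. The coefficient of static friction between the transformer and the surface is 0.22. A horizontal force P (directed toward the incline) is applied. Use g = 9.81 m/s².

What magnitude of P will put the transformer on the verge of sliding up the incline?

P ≈ 1180 N

At impending motion up the slope, friction acts down-slope at its limit: f = μ_s N.
Perpendicular to the incline: N = m g cos θ + P sin θ.
Along the incline: P cos θ = m g sin θ + μ_s N = m g sin θ + μ_s (m g cos θ + P sin θ).
Solving, P (cos θ − μ_s sin θ) = m g (sin θ + μ_s cos θ), so P = 242×9.81×(sin 14° + 0.22 cos 14°)/(cos 14° − 0.22 sin 14°) = 2370×0.4554/0.9171 = 1180 N.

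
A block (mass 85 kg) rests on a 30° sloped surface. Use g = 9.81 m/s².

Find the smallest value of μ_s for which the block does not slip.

μ_s,min ≈ 0.577

At the slip threshold m g sin θ = μ_s m g cos θ, so μ_s,min = tan θ.
μ_s,min = tan 30° = 0.577.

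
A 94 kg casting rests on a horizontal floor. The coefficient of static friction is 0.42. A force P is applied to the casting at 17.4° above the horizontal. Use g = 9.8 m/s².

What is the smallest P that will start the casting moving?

N = m g − P sin α (the pull lifts the casting).
At impending slip, P cos α = μ_s N = μ_s (m g − P sin α).
Solving: P (cos α + μ_s sin α) = μ_s m g → P = 0.42×921/(cos 17.4° + 0.42 sin 17.4°) = 387/1.08 = 358 N.

P ≈ 358 N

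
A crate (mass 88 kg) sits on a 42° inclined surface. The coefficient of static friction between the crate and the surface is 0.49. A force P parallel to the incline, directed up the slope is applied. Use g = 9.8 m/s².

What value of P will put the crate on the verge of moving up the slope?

At impending motion up the slope, friction acts down-slope at its limit: f = μ_s N.
P is parallel to the surface, so N = m g cos θ = 641 N.
Along the incline: P = m g sin θ + μ_s N = 577 + 0.49×641 = 891 N.

P ≈ 891 N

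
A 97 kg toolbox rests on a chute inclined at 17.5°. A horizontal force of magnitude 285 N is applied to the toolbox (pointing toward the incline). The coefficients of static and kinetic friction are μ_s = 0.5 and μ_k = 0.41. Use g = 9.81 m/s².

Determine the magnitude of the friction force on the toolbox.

f ≈ 14.3 N (up the incline)

Normal direction: N = m g cos θ + P sin θ = 993.2 N.
Parallel to the incline: P cos θ − m g sin θ = 271.8 − 286.1 = -14.33 N; the friction needed to balance this is 14.33 N acting up the slope.
The limit of static friction is μ_s N = 496.6 N.
|f_req| = 14.33 ≤ 496.6 N → the toolbox is in equilibrium; friction equals the required value.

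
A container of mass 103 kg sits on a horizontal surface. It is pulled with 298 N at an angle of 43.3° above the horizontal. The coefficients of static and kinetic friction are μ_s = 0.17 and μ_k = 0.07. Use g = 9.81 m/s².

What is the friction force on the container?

f ≈ 56.4 N

The vertical component of P reduces the normal force: N = m g − P sin α = 1010 − 204.4 = 806.1 N.
The horizontal driving force is P cos α = 216.9 N, so equilibrium needs friction f = 216.9 N.
μ_s N = 0.17 × 806.1 = 137 N.
The required friction exceeds μ_s N, so the container moves and f = μ_k N = 56.4 N.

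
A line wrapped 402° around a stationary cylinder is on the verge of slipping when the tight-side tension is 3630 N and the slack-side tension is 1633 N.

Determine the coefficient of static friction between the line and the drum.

μ ≈ 0.114

T₂/T₁ = e^{μβ} → μ = ln(T₂/T₁)/β.
β = 402° = 7.016 rad.
μ = ln(3630/1633)/7.016 = ln(2.223)/7.016 = 0.114.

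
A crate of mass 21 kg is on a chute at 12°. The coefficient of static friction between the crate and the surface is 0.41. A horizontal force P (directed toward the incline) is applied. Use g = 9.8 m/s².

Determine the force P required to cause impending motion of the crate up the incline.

At impending motion up the slope, friction acts down-slope at its limit: f = μ_s N.
Perpendicular to the incline: N = m g cos θ + P sin θ.
Along the incline: P cos θ = m g sin θ + μ_s N = m g sin θ + μ_s (m g cos θ + P sin θ).
Solving, P (cos θ − μ_s sin θ) = m g (sin θ + μ_s cos θ), so P = 21×9.8×(sin 12° + 0.41 cos 12°)/(cos 12° − 0.41 sin 12°) = 206×0.609/0.8929 = 140 N.

P ≈ 140 N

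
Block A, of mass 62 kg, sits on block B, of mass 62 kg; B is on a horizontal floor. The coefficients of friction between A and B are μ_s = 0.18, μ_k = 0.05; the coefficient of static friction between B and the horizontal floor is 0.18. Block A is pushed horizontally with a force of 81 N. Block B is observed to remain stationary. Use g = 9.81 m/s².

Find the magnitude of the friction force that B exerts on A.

f ≈ 81 N

The normal force B exerts on A is simply A's weight, N₁ = 608.2 N.
So the A–B interface can sustain at most μ_s N₁ = 109.5 N of static friction.
Since P = 81 N ≤ 109.5 N, A does not slip on B; friction on A equals P = 81 N.
B experiences an equal 81 N forward from A (third law). B is in equilibrium, so the floor supplies f₂ = 81 N of static friction (limit μ_s(m_A+m_B)g = 219 N, not exceeded).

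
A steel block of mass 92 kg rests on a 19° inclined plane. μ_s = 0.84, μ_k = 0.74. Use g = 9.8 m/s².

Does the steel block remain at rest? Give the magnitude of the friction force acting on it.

N = m g cos θ = 852 N.
Down-slope weight component: m g sin θ = 294 N.
μ_s N = 716 N.
294 ≤ 716 N, so it stays put; friction = 294 N.

f ≈ 294 N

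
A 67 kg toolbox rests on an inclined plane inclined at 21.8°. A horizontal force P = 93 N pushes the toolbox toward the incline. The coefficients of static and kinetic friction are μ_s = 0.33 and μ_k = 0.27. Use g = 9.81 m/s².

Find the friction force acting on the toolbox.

Normal direction: N = m g cos θ + P sin θ = 644.8 N.
Parallel to the incline: P cos θ − m g sin θ = 86.35 − 244.1 = -157.7 N; the friction needed to balance this is 157.7 N acting up the slope.
The limit of static friction is μ_s N = 212.8 N.
|f_req| = 157.7 ≤ 212.8 N → the toolbox is in equilibrium; friction equals the required value.

f ≈ 158 N (up the incline)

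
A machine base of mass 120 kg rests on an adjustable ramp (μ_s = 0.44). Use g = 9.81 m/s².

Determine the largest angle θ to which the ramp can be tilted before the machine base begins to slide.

θ_max ≈ 23.7°

At the slip threshold, m g sin θ = μ_s · m g cos θ, so tan θ = μ_s.
θ_max = arctan(0.44) = 23.7°.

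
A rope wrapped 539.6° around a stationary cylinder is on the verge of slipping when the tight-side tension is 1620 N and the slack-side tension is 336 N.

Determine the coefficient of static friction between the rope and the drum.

μ ≈ 0.167

T₂/T₁ = e^{μβ} → μ = ln(T₂/T₁)/β.
β = 539.6° = 9.418 rad.
μ = ln(1620/336)/9.418 = ln(4.821)/9.418 = 0.167.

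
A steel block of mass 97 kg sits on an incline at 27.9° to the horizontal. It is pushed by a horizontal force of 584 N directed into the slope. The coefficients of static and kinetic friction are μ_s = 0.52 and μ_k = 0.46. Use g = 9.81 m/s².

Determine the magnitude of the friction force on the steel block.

f ≈ 70.9 N (down the incline)

Resolve perpendicular to the incline: N = m g cos θ + P sin θ = 97×9.81×cos 27.9° + 584×sin 27.9° = 1114 N.
Along the incline, the net driving force (taking up-slope positive) is P cos θ − m g sin θ = 516.1 − 445.3 = 70.85 N, so equilibrium requires friction f = -70.85 N (down-slope).
Maximum static friction: μ_s N = 0.52 × 1114 = 579.4 N.
|f_req| = 70.85 ≤ 579.4 N → the steel block is in equilibrium; friction equals the required value.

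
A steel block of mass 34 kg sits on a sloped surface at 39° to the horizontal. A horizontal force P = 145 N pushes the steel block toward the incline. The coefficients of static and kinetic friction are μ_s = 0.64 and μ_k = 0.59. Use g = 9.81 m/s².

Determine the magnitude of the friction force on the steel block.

Normal direction: N = m g cos θ + P sin θ = 350.5 N.
Along the incline, the net driving force (taking up-slope positive) is P cos θ − m g sin θ = 112.7 − 209.9 = -97.22 N, so equilibrium requires friction f = 97.22 N (up-slope).
The limit of static friction is μ_s N = 224.3 N.
|f_req| = 97.22 ≤ 224.3 N → the steel block is in equilibrium; friction equals the required value.

f ≈ 97.2 N (up the incline)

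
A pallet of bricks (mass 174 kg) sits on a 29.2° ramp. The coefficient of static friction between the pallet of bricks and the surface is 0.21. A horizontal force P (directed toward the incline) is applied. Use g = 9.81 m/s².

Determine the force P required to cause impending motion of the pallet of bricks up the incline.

At impending motion up the slope, friction acts down-slope at its limit: f = μ_s N.
Perpendicular to the incline: N = m g cos θ + P sin θ.
Along the incline: P cos θ = m g sin θ + μ_s N = m g sin θ + μ_s (m g cos θ + P sin θ).
Solving, P (cos θ − μ_s sin θ) = m g (sin θ + μ_s cos θ), so P = 174×9.81×(sin 29.2° + 0.21 cos 29.2°)/(cos 29.2° − 0.21 sin 29.2°) = 1710×0.6712/0.7705 = 1490 N.

P ≈ 1490 N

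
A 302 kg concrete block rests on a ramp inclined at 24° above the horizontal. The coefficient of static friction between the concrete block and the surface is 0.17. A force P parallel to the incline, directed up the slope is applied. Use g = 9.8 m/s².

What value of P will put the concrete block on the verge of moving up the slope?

At impending motion up the slope, friction acts down-slope at its limit: f = μ_s N.
P is parallel to the surface, so N = m g cos θ = 2700 N.
Along the incline: P = m g sin θ + μ_s N = 1200 + 0.17×2700 = 1660 N.

P ≈ 1660 N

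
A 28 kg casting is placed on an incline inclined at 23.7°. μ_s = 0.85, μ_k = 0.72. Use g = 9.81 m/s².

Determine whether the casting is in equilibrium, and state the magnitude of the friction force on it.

f ≈ 110 N

N = m g cos θ = 252 N.
Down-slope weight component: m g sin θ = 110 N.
μ_s N = 214 N.
110 ≤ 214 N, so it stays put; friction = 110 N.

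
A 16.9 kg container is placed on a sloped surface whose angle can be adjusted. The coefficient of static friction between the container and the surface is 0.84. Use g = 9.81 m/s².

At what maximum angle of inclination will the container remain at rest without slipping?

θ_max ≈ 40°

At the slip threshold, m g sin θ = μ_s · m g cos θ, so tan θ = μ_s.
θ_max = arctan(0.84) = 40°.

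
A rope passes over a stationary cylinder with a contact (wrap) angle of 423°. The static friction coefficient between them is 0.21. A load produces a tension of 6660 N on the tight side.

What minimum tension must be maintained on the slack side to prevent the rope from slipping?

Capstan equation at impending slip: T_tight/T_slack = e^{μβ}.
β = 423° = 7.383 rad; e^{μβ} = e^{0.21×7.383} = 4.713.
T_slack = T_tight / e^{μβ} = 6660 / 4.713 = 1410 N.

T_min ≈ 1410 N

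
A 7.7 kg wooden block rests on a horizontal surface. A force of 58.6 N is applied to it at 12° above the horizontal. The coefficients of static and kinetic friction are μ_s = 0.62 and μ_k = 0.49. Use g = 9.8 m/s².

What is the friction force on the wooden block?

f ≈ 31 N

Vertical equilibrium gives N = m g − P sin α = 63.28 N.
For equilibrium, f = P cos α = 58.6×cos 12° = 57.32 N.
The static-friction limit is μ_s N = 39.23 N.
57.32 > 39.23 N → the wooden block slides; f = μ_k N = 0.49×63.28 = 31 N.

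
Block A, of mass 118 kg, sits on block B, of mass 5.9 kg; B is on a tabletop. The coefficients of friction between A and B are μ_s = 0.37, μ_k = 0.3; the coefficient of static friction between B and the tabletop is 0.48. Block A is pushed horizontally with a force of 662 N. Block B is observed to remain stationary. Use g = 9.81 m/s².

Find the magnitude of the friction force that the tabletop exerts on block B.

f ≈ 347 N

Normal force at the A–B interface: N₁ = m_A g = 1158 N.
Maximum static friction on A from B: μ_s N₁ = 0.37×1158 = 428.3 N.
Since P = 662 N > 428.3 N, A slides on B; the A–B friction is kinetic: f₁ = μ_k N₁ = 0.3×1158 = 347 N.
By Newton's third law B feels 347 N forward from A. With B stationary, the floor's static friction on B balances it: f₂ = 347 N (well within μ_s(m_A+m_B)g = 583.4 N).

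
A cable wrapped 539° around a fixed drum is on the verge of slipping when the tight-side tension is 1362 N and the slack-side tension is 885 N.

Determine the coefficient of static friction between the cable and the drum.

T₂/T₁ = e^{μβ} → μ = ln(T₂/T₁)/β.
β = 539° = 9.407 rad.
μ = ln(1362/885)/9.407 = ln(1.539)/9.407 = 0.0458.

μ ≈ 0.0458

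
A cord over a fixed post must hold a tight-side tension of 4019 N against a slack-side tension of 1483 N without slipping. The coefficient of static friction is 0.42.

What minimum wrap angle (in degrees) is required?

T₂/T₁ = e^{μβ} → β = ln(T₂/T₁)/μ.
β = ln(4019/1483)/0.42 = 0.997/0.42 = 2.374 rad.
In degrees: β = 2.374 × 180/π = 136°.

β_min ≈ 136°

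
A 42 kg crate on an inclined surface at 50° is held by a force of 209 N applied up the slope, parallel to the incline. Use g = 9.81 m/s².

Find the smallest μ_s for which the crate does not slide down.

N = m g cos θ = 264.8 N.
Friction must make up the shortfall along the incline: f = m g sin θ − P = 315.6 − 209 = 106.6 N.
At the threshold f = μ_s N, so μ_s,min = 106.6/264.8 = 0.403.

μ_s,min ≈ 0.403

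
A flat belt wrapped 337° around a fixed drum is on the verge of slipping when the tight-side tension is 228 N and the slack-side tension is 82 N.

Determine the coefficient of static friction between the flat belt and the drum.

μ ≈ 0.174

T₂/T₁ = e^{μβ} → μ = ln(T₂/T₁)/β.
β = 337° = 5.882 rad.
μ = ln(228/82)/5.882 = ln(2.78)/5.882 = 0.174.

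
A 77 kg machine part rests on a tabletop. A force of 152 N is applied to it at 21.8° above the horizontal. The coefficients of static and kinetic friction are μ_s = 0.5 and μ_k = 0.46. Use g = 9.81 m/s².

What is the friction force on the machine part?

f ≈ 141 N

N = m g − P sin α = 755.4 − 152×sin 21.8° = 698.9 N.
The horizontal driving force is P cos α = 141.1 N, so equilibrium needs friction f = 141.1 N.
The static-friction limit is μ_s N = 349.5 N.
Since 141.1 N does not exceed the limit, the machine part stays at rest and f = 141 N.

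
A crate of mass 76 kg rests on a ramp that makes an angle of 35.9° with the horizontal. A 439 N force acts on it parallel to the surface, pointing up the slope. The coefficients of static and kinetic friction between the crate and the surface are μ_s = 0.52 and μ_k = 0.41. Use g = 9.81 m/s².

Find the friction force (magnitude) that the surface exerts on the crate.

Normal force: N = m g cos θ = 76 × 9.81 × cos 35.9° = 603.9 N.
Parallel to the incline, ΣF = 0 gives f = m g sin θ − P = 437.2 − 439 = -1.824 N (up-slope positive).
Static friction can supply at most μ_s N = 314 N.
Since |-1.824| ≤ 314 N, the crate remains in static equilibrium and friction takes exactly the required value.

f ≈ 1.82 N (down the incline)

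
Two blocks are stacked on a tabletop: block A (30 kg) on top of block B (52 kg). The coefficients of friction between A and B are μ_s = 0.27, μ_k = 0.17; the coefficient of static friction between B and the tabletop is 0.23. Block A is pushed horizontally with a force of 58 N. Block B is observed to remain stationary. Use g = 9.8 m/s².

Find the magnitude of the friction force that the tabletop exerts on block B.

Between the blocks, N₁ = m_A g = 294 N.
Maximum static friction on A from B: μ_s N₁ = 0.27×294 = 79.38 N.
Since P = 58 N ≤ 79.38 N, A does not slip on B; friction on A equals P = 58 N.
By Newton's third law B feels 58 N forward from A. With B stationary, the floor's static friction on B balances it: f₂ = 58 N (well within μ_s(m_A+m_B)g = 184.8 N).

f ≈ 58 N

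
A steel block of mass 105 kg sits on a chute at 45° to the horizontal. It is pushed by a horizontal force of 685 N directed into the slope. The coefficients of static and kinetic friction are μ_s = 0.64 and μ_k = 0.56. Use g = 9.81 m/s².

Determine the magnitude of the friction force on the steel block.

f ≈ 244 N (up the incline)

The horizontal push has a component P sin θ into the surface, so N = m g cos θ + P sin θ = 728.4 + 484.4 = 1213 N.
Parallel to the incline: P cos θ − m g sin θ = 484.4 − 728.4 = -244 N; the friction needed to balance this is 244 N acting up the slope.
The limit of static friction is μ_s N = 776.1 N.
|f_req| = 244 ≤ 776.1 N → the steel block is in equilibrium; friction equals the required value.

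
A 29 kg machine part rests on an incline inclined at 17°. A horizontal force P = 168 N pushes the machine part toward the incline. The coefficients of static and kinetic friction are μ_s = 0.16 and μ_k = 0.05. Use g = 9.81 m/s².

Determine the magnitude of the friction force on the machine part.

Normal direction: N = m g cos θ + P sin θ = 321.2 N.
Along the incline, the net driving force (taking up-slope positive) is P cos θ − m g sin θ = 160.7 − 83.18 = 77.48 N, so equilibrium requires friction f = -77.48 N (down-slope).
The limit of static friction is μ_s N = 51.39 N.
|f_req| = 77.48 > 51.39 N → the machine part slides up the incline; f = μ_k N = 0.05 × 321.2 = 16.1 N.

f ≈ 16.1 N (down the incline)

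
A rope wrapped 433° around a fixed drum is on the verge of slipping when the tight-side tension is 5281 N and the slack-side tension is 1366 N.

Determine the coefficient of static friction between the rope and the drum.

μ ≈ 0.179

T₂/T₁ = e^{μβ} → μ = ln(T₂/T₁)/β.
β = 433° = 7.557 rad.
μ = ln(5281/1366)/7.557 = ln(3.866)/7.557 = 0.179.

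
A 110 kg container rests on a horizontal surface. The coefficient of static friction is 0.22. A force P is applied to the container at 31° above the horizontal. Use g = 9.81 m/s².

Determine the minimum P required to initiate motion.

P ≈ 245 N

N = m g − P sin α (the pull lifts the container).
At impending slip, P cos α = μ_s N = μ_s (m g − P sin α).
Solving: P (cos α + μ_s sin α) = μ_s m g → P = 0.22×1080/(cos 31° + 0.22 sin 31°) = 237/0.9705 = 245 N.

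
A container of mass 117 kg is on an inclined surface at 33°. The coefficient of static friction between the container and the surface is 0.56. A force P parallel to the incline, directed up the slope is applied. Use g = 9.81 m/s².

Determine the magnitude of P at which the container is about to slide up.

P ≈ 1160 N

At impending motion up the slope, friction acts down-slope at its limit: f = μ_s N.
P is parallel to the surface, so N = m g cos θ = 963 N.
Along the incline: P = m g sin θ + μ_s N = 625 + 0.56×963 = 1160 N.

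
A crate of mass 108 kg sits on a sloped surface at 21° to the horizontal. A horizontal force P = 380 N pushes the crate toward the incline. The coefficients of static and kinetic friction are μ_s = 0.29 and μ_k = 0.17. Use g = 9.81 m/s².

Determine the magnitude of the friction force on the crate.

f ≈ 24.9 N (up the incline)

Resolve perpendicular to the incline: N = m g cos θ + P sin θ = 108×9.81×cos 21° + 380×sin 21° = 1125 N.
Parallel to the incline: P cos θ − m g sin θ = 354.8 − 379.7 = -24.92 N; the friction needed to balance this is 24.92 N acting up the slope.
The limit of static friction is μ_s N = 326.3 N.
|f_req| = 24.92 ≤ 326.3 N → the crate is in equilibrium; friction equals the required value.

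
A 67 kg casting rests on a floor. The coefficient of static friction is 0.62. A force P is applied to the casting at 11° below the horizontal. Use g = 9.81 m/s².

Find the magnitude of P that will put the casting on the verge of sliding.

P ≈ 472 N

N = m g + P sin α (the push presses the casting into the floor).
At impending slip, P cos α = μ_s N = μ_s (m g + P sin α).
Solving: P (cos α − μ_s sin α) = μ_s m g → P = 0.62×657/(cos 11° − 0.62 sin 11°) = 408/0.8633 = 472 N.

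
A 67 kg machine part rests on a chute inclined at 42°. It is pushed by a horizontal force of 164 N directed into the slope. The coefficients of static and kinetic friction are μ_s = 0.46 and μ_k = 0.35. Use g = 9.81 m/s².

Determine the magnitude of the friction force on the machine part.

f ≈ 209 N (up the incline)

The horizontal push has a component P sin θ into the surface, so N = m g cos θ + P sin θ = 488.4 + 109.7 = 598.2 N.
Parallel to the incline: P cos θ − m g sin θ = 121.9 − 439.8 = -317.9 N; the friction needed to balance this is 317.9 N acting up the slope.
The limit of static friction is μ_s N = 275.2 N.
The required 317.9 N exceeds the static limit, so the machine part slides down-slope and f = μ_k N = 0.35×598.2 = 209 N.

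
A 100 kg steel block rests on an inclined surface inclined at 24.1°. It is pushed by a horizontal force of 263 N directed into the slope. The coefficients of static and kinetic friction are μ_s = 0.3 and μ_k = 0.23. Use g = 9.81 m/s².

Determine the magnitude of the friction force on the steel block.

f ≈ 160 N (up the incline)

Normal direction: N = m g cos θ + P sin θ = 1003 N.
Parallel to the incline: P cos θ − m g sin θ = 240.1 − 400.6 = -160.5 N; the friction needed to balance this is 160.5 N acting up the slope.
The limit of static friction is μ_s N = 300.9 N.
Since 160.5 N is within the 300.9 N limit, the steel block stays put and friction is exactly 160 N.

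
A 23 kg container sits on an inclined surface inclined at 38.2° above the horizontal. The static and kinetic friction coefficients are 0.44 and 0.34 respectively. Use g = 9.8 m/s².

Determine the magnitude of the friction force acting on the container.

f ≈ 60.2 N (up the incline)

Normal force: N = m g cos θ = 23 × 9.8 × cos 38.2° = 177.1 N.
Along the slope the weight component is m g sin θ = 139.4 N; friction must supply exactly this, acting up-slope.
Static friction can supply at most μ_s N = 77.94 N.
Since |139.4| > 77.94 N, static friction cannot hold it; the container slides down the incline and kinetic friction applies: f = μ_k N = 0.34 × 177.1 = 60.2 N.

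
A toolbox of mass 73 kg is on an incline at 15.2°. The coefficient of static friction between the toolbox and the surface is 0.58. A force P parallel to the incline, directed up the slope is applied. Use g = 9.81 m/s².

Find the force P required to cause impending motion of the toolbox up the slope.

P ≈ 589 N

At impending motion up the slope, friction acts down-slope at its limit: f = μ_s N.
P is parallel to the surface, so N = m g cos θ = 691 N.
Along the incline: P = m g sin θ + μ_s N = 188 + 0.58×691 = 589 N.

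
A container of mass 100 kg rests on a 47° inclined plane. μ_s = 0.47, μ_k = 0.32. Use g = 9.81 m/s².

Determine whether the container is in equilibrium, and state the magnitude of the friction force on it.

N = m g cos θ = 669 N.
Down-slope weight component: m g sin θ = 717 N.
μ_s N = 314 N.
717 > 314 N, so it slides; kinetic friction f = μ_k N = 0.32×669 = 214 N.

f ≈ 214 N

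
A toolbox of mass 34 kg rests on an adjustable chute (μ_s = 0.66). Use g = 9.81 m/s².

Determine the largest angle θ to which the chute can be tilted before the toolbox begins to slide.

θ_max ≈ 33.4°

At the slip threshold, m g sin θ = μ_s · m g cos θ, so tan θ = μ_s.
θ_max = arctan(0.66) = 33.4°.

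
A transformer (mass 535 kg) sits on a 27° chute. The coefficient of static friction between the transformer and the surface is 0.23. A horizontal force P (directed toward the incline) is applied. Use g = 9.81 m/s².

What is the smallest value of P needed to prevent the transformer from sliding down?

P_min ≈ 1310 N

The transformer tends to slide down (tan θ > μ_s), so at the point of impending slip friction acts up-slope at its limit: f = μ_s N.
Perpendicular to the incline: N = m g cos θ + P sin θ.
Along the incline: P cos θ + μ_s N = m g sin θ, i.e. P cos θ + μ_s (m g cos θ + P sin θ) = m g sin θ.
Solving, P (cos θ + μ_s sin θ) = m g (sin θ − μ_s cos θ), so P = 5250×0.2491/0.9954 = 1310 N.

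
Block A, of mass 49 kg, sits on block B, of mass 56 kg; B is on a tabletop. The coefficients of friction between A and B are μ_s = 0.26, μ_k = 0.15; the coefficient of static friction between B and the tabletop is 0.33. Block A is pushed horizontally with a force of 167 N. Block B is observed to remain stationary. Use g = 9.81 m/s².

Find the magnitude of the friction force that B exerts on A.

The normal force B exerts on A is simply A's weight, N₁ = 480.7 N.
So the A–B interface can sustain at most μ_s N₁ = 125 N of static friction.
P = 167 N exceeds that limit, so A slips over B and the interface friction becomes kinetic: f₁ = μ_k N₁ = 0.15×480.7 = 72.1 N.
B experiences an equal 72.1 N forward from A (third law). B is in equilibrium, so the floor supplies f₂ = 72.1 N of static friction (limit μ_s(m_A+m_B)g = 339.9 N, not exceeded).

f ≈ 72.1 N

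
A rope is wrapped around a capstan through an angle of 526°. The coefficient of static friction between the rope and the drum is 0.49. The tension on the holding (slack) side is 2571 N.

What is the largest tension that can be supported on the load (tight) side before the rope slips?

At impending slip the capstan equation gives T₂/T₁ = e^{μβ} with β in radians.
β = 526° × π/180 = 9.18 rad.
e^{μβ} = e^{0.49×9.18} = 89.87.
T₂ = T₁ · e^{μβ} = 2571 × 89.87 = 231000 N.

T_max ≈ 231000 N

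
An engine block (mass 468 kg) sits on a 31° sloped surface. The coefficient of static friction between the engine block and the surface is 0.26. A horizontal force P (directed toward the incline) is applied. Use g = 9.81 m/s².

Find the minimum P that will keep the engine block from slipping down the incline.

P_min ≈ 1350 N

The engine block tends to slide down (tan θ > μ_s), so at the point of impending slip friction acts up-slope at its limit: f = μ_s N.
Perpendicular to the incline: N = m g cos θ + P sin θ.
Along the incline: P cos θ + μ_s N = m g sin θ, i.e. P cos θ + μ_s (m g cos θ + P sin θ) = m g sin θ.
Solving, P (cos θ + μ_s sin θ) = m g (sin θ − μ_s cos θ), so P = 4590×0.2922/0.9911 = 1350 N.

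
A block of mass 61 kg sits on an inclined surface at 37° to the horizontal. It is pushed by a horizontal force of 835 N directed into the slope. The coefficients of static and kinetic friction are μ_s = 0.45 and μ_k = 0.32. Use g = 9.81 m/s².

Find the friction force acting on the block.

Normal direction: N = m g cos θ + P sin θ = 980.4 N.
Parallel to the incline: P cos θ − m g sin θ = 666.9 − 360.1 = 306.7 N; the friction needed to balance this is 306.7 N acting down the slope.
The limit of static friction is μ_s N = 441.2 N.
Since 306.7 N is within the 441.2 N limit, the block stays put and friction is exactly 307 N.

f ≈ 307 N (down the incline)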